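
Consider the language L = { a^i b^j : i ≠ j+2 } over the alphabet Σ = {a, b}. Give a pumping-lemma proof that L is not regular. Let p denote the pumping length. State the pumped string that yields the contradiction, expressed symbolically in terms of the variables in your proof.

a^{p+p!} b^{p+p!-2}

Assume L is regular; let p be its pumping constant.
Choose w = a^p b^{p+p!-2}. Since p ≠ (p+p!-2)+2 = p+p!, w ∈ L; and |w| ≥ p.
By the pumping lemma, w = xyz with |xy| ≤ p and |y| > 0.
Because |xy| ≤ p and w begins with p copies of a, we have y = a^k with 1 ≤ k ≤ p.
Since 1 ≤ k ≤ p, k divides p!; set t = 1 + p!/k. Then xy^t z has p + (p!/k)·k = p + p! copies of a. Now the a-count is p+p! and (b-count)+2 = (p+p!-2)+2 = p+p!, so i ≠ j+2 fails. So xy^t z = a^{p+p!} b^{p+p!-2} ∉ L.
Contradiction. Therefore L is not regular.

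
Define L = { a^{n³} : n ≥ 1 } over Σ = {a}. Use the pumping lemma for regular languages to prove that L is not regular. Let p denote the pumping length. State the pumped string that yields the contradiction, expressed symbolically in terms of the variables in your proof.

Assume L is regular; let p be its pumping constant.
Take w = a^{p³} ∈ L with |w| = p³ ≥ p.
Write w = xyz as guaranteed by the lemma, with |xy| ≤ p and |y| ≥ 1.
Then y = a^k for some k with 1 ≤ k ≤ p.
Pump with i = 2: xy^2z = a^{p³+k}. Since 1 ≤ k ≤ p, p³ < p³+k ≤ p³+p < p³+3p²+3p+1 = (p+1)³, so p³+k is not a perfect cube. So xy^2z ∉ L.
Contradiction. Therefore L is not regular.

a^{p³+k}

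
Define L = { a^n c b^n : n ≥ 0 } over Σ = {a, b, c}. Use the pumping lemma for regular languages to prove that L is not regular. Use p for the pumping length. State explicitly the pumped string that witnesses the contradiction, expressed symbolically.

a^{p+k} c b^p

Toward a contradiction, assume L is regular with pumping length p.
Take w = a^p c b^p ∈ L with |w| = 2p+1 ≥ p.
Write w = xyz as guaranteed by the lemma, with |xy| ≤ p and |y| ≥ 1.
The first p characters of w are a's, so xy (and hence y) consists only of a's. Write y = a^k, 1 ≤ k ≤ p.
Pump with i = 2: xy^2z = a^{p+k} c b^p, which would require p+k = p. But k ≥ 1, so xy^2z ∉ L.
This is a contradiction; hence L is not regular.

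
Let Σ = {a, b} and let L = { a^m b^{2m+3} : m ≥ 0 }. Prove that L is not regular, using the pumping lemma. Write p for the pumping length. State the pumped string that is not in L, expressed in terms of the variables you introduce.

Assume L is regular; let p be its pumping constant.
Let w = a^p b^{2p+3} ∈ L; note |w| = 3p+3 ≥ p.
By the pumping lemma, w = xyz with |xy| ≤ p and |y| > 0.
Because |xy| ≤ p and w begins with p copies of a, we have y = a^k with 1 ≤ k ≤ p.
Pump with i = 2: xy^2z = a^{p+k} b^{2p+3}. For this to lie in L we would need 2p+3 = 2(p+k)+3, which forces k = 0. But k ≥ 1, so xy^2z ∉ L.
Contradiction. Therefore L is not regular.

a^{p+k} b^{2p+3}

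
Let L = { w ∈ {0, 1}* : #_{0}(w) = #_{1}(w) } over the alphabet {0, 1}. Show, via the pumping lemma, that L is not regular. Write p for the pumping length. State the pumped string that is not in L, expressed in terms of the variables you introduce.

Toward a contradiction, assume L is regular with pumping length p.
Choose w = 0^p 1^p ∈ L with |w| = 2p ≥ p.
Write w = xyz as guaranteed by the lemma, with |xy| ≤ p and |y| > 0.
The first p characters of w are 0's, so xy (and hence y) consists only of 0's. Write y = 0^k, 1 ≤ k ≤ p.
Pump with i = 2: xy^2z = 0^{p+k} 1^p has p+k occurrences of 0 but only p of 1. Since k ≥ 1 the counts differ, so xy^2z ∉ L.
This is a contradiction; hence L is not regular.

0^{p+k} 1^p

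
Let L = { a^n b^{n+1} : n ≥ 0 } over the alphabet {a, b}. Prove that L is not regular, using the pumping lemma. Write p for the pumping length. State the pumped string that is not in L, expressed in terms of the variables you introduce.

Suppose for contradiction that L is regular, and let p be the pumping length.
Let w = a^p b^{p+1} ∈ L; note |w| = 2p+1 ≥ p.
Write w = xyz as guaranteed by the lemma, with |xy| ≤ p and y is nonempty.
Since the first p symbols of w are all a's and |xy| ≤ p, y lies entirely in the leading a-block: y = a^k for some k with 1 ≤ k ≤ p.
Pump with i = 2: xy^2z = a^{p+k} b^{p+1}. For this to lie in L we would need p+1 = (p+k)+1, which forces k = 0. But k ≥ 1, so xy^2z ∉ L.
This contradicts the pumping lemma, so L is not regular.

a^{p+k} b^{p+1}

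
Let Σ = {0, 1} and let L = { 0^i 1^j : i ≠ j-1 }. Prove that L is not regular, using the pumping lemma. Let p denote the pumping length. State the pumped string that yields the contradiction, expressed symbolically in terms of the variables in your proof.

Assume L is regular; let p be its pumping constant.
Choose w = 0^p 1^{p+p!+1}. Since p ≠ (p+p!+1)-1 = p+p!, w ∈ L; and |w| ≥ p.
By the pumping lemma, w = xyz with |xy| ≤ p and |y| ≥ 1.
Because |xy| ≤ p and w begins with p copies of 0, we have y = 0^k with 1 ≤ k ≤ p.
Since 1 ≤ k ≤ p, k divides p!; set t = 1 + p!/k. Then xy^t z has p + (p!/k)·k = p + p! copies of 0. Now the 0-count is p+p! and (1-count)-1 = (p+p!+1)-1 = p+p!, so i ≠ j-1 fails. So xy^t z = 0^{p+p!} 1^{p+p!+1} ∉ L.
This contradicts the pumping lemma, so L is not regular.

0^{p+p!} 1^{p+p!+1}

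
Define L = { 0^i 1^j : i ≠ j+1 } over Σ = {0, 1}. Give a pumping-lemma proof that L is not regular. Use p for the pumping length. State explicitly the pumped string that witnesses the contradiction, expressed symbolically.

0^{p+p!} 1^{p+p!-1}

Assume L is regular. Let p be the pumping length given by the pumping lemma.
Choose w = 0^p 1^{p+p!-1}. Since p ≠ (p+p!-1)+1 = p+p!, w ∈ L; and |w| ≥ p.
Write w = xyz as guaranteed by the lemma, with |xy| ≤ p and y is nonempty.
The first p characters of w are 0's, so xy (and hence y) consists only of 0's. Write y = 0^k, 1 ≤ k ≤ p.
Since 1 ≤ k ≤ p, k divides p!; set t = 1 + p!/k. Then xy^t z has p + (p!/k)·k = p + p! copies of 0. Now the 0-count is p+p! and (1-count)+1 = (p+p!-1)+1 = p+p!, so i ≠ j+1 fails. So xy^t z = 0^{p+p!} 1^{p+p!-1} ∉ L.
This is a contradiction; hence L is not regular.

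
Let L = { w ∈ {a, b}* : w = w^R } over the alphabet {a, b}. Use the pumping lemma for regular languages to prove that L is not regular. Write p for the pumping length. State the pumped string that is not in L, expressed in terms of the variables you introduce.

a^{p+k} b a^p

Assume L is regular; let p be its pumping constant.
Take w = a^p b a^p, a palindrome of length 2p+1 ≥ p.
By the pumping lemma, w = xyz with |xy| ≤ p and |y| ≥ 1.
Since the first p symbols of w are all a's and |xy| ≤ p, y lies entirely in the leading a-block: y = a^k for some k with 1 ≤ k ≤ p.
Pump with i = 2: xy^2z = a^{p+k} b a^p. Its reverse is a^p b a^{p+k}, which differs from xy^2z since k ≥ 1. So xy^2z is not a palindrome and xy^2z ∉ L.
This contradicts the pumping lemma, so L is not regular.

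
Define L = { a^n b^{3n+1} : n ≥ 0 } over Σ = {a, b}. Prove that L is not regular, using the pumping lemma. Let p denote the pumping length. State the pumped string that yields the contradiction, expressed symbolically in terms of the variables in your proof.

Assume L is regular; let p be its pumping constant.
Let w = a^p b^{3p+1} ∈ L; note |w| = 4p+1 ≥ p.
By the pumping lemma, w = xyz with |xy| ≤ p and |y| ≥ 1.
Since the first p symbols of w are all a's and |xy| ≤ p, y lies entirely in the leading a-block: y = a^k for some k with 1 ≤ k ≤ p.
Pump with i = 2: xy^2z = a^{p+k} b^{3p+1}. For this to lie in L we would need 3p+1 = 3(p+k)+1, which forces k = 0. But k ≥ 1, so xy^2z ∉ L.
This contradicts the pumping lemma, so L is not regular.

a^{p+k} b^{3p+1}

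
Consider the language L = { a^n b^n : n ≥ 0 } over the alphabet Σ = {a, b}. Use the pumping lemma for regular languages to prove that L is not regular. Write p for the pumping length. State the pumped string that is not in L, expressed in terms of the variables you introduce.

Assume L is regular. Let p be the pumping length given by the pumping lemma.
Choose w = a^p b^p, which is in L with |w| = 2p ≥ p.
The pumping lemma gives a decomposition w = xyz where |xy| ≤ p and |y| > 0.
The first p characters of w are a's, so xy (and hence y) consists only of a's. Write y = a^k, 1 ≤ k ≤ p.
Pump with i = 2: xy^2z = a^{p+k} b^p. For this to lie in L we would need p = p+k, which forces k = 0. But k ≥ 1, so xy^2z ∉ L.
Contradiction. Therefore L is not regular.

a^{p+k} b^p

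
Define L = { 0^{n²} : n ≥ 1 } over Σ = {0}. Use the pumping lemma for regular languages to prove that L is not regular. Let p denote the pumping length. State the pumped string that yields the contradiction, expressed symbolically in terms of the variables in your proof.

0^{p²+k}

Suppose for contradiction that L is regular, and let p be the pumping length.
Take w = 0^{p²} ∈ L with |w| = p² ≥ p.
Write w = xyz as guaranteed by the lemma, with |xy| ≤ p and |y| ≥ 1.
Then y = 0^k for some k with 1 ≤ k ≤ p.
Pump with i = 2: xy^2z = 0^{p²+k}. Since 1 ≤ k ≤ p, p² < p²+k ≤ p²+p < (p+1)², so p²+k lies strictly between consecutive squares and is not a perfect square. So xy^2z ∉ L.
Contradiction. Therefore L is not regular.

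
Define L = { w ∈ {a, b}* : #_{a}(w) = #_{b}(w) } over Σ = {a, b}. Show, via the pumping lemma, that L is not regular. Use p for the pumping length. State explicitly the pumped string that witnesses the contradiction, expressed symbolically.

a^{p+k} b^p

Assume L is regular; let p be its pumping constant.
Choose w = a^p b^p ∈ L with |w| = 2p ≥ p.
By the pumping lemma, w = xyz with |xy| ≤ p and y is nonempty.
Since the first p symbols of w are all a's and |xy| ≤ p, y lies entirely in the leading a-block: y = a^k for some k with 1 ≤ k ≤ p.
Pump with i = 2: xy^2z = a^{p+k} b^p has p+k occurrences of a but only p of b. Since k ≥ 1 the counts differ, so xy^2z ∉ L.
Contradiction. Therefore L is not regular.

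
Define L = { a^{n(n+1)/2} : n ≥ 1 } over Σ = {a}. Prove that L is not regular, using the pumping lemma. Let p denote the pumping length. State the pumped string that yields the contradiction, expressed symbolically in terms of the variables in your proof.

a^{p(p+1)/2+k}

Toward a contradiction, assume L is regular with pumping length p.
Take w = a^{p(p+1)/2} ∈ L with |w| = p(p+1)/2 ≥ p.
The pumping lemma gives a decomposition w = xyz where |xy| ≤ p and |y| ≥ 1.
Then y = a^k for some k with 1 ≤ k ≤ p.
Pump with i = 2: xy^2z = a^{p(p+1)/2+k}. Since 1 ≤ k ≤ p, p(p+1)/2 < p(p+1)/2+k ≤ p(p+1)/2+p < (p+1)(p+2)/2, so p(p+1)/2+k is strictly between consecutive triangular numbers. So xy^2z ∉ L.
This contradicts the pumping lemma, so L is not regular.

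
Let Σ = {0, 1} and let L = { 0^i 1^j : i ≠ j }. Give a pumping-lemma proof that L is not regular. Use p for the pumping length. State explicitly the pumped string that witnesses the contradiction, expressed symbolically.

Assume L is regular; let p be its pumping constant.
Choose w = 0^p 1^{p+p!}. Since p ≠ p+p!, w ∈ L; and |w| ≥ p.
The pumping lemma gives a decomposition w = xyz where |xy| ≤ p and y is nonempty.
Since the first p symbols of w are all 0's and |xy| ≤ p, y lies entirely in the leading 0-block: y = 0^k for some k with 1 ≤ k ≤ p.
Since 1 ≤ k ≤ p, k divides p!; set t = 1 + p!/k. Then xy^t z has p + (p!/k)·k = p + p! copies of 0. Now the 0-count equals the 1-count, so i ≠ j fails. So xy^t z = 0^{p+p!} 1^{p+p!} ∉ L.
This is a contradiction; hence L is not regular.

0^{p+p!} 1^{p+p!}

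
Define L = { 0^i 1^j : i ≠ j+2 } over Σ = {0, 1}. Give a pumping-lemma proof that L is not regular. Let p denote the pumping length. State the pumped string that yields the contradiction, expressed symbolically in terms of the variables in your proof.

Toward a contradiction, assume L is regular with pumping length p.
Choose w = 0^p 1^{p+p!-2}. Since p ≠ (p+p!-2)+2 = p+p!, w ∈ L; and |w| ≥ p.
By the pumping lemma, w = xyz with |xy| ≤ p and |y| ≥ 1.
The first p characters of w are 0's, so xy (and hence y) consists only of 0's. Write y = 0^k, 1 ≤ k ≤ p.
Since 1 ≤ k ≤ p, k divides p!; set t = 1 + p!/k. Then xy^t z has p + (p!/k)·k = p + p! copies of 0. Now the 0-count is p+p! and (1-count)+2 = (p+p!-2)+2 = p+p!, so i ≠ j+2 fails. So xy^t z = 0^{p+p!} 1^{p+p!-2} ∉ L.
This is a contradiction; hence L is not regular.

0^{p+p!} 1^{p+p!-2}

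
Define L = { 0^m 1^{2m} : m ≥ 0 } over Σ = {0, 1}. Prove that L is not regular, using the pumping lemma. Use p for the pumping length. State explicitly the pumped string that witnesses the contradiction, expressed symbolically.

0^{p+k} 1^{2p}

Assume L is regular; let p be its pumping constant.
Take w = 0^p 1^{2p}. Then w ∈ L and |w| = 3p ≥ p.
Write w = xyz as guaranteed by the lemma, with |xy| ≤ p and |y| > 0.
Because |xy| ≤ p and w begins with p copies of 0, we have y = 0^k with 1 ≤ k ≤ p.
Pump with i = 2: xy^2z = 0^{p+k} 1^{2p}. For this to lie in L we would need 2p = 2(p+k), which forces k = 0. But k ≥ 1, so xy^2z ∉ L.
This is a contradiction; hence L is not regular.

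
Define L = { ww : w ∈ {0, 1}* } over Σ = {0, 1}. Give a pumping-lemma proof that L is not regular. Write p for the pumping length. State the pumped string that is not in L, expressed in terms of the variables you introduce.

0^{p+k} 1^p 0^p 1^p

Assume L is regular. Let p be the pumping length given by the pumping lemma.
Take w = 0^p 1^p 0^p 1^p = uu where u = 0^p1^p; then w ∈ L and |w| = 4p ≥ p.
The pumping lemma gives a decomposition w = xyz where |xy| ≤ p and |y| > 0.
Since the first p symbols of w are all 0's and |xy| ≤ p, y lies entirely in the leading 0-block: y = 0^k for some k with 1 ≤ k ≤ p.
Pump with i = 2: xy^2z = 0^{p+k} 1^p 0^p 1^p, of length 4p+k. Suppose this equals vv. The string starts with 0 and ends with 1, so v does too; thus the boundary between the two copies of v is a 1→0 transition. There is exactly one such transition, at position 2p+k, so |v| = 2p+k and |vv| = 4p+2k ≠ 4p+k since k ≥ 1. So xy^2z ∉ L.
This is a contradiction; hence L is not regular.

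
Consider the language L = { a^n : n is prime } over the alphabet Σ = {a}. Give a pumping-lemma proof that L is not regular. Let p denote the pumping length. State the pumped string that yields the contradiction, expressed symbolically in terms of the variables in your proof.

Suppose for contradiction that L is regular, and let p be the pumping length.
Let q be a prime with q ≥ p+2 (infinitely many primes exist), and take w = a^q ∈ L with |w| = q ≥ p.
Write w = xyz as guaranteed by the lemma, with |xy| ≤ p and |y| > 0.
Then y = a^k for some k with 1 ≤ k ≤ p.
Since 1 ≤ k ≤ p, |xz| = q-k. Pump with i = q+1: |xy^{q+1}z| = (q-k)+(q+1)k = q+qk = q(1+k), which is composite (both factors ≥ 2). So xy^{q+1}z = a^{q(1+k)} ∉ L.
This contradicts the pumping lemma, so L is not regular.

a^{q(1+k)}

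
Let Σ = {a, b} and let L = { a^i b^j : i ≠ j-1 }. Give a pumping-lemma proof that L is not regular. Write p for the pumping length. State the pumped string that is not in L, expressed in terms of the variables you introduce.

a^{p+p!} b^{p+p!+1}

Assume L is regular; let p be its pumping constant.
Choose w = a^p b^{p+p!+1}. Since p ≠ (p+p!+1)-1 = p+p!, w ∈ L; and |w| ≥ p.
By the pumping lemma, w = xyz with |xy| ≤ p and |y| ≥ 1.
The first p characters of w are a's, so xy (and hence y) consists only of a's. Write y = a^k, 1 ≤ k ≤ p.
Since 1 ≤ k ≤ p, k divides p!; set t = 1 + p!/k. Then xy^t z has p + (p!/k)·k = p + p! copies of a. Now the a-count is p+p! and (b-count)-1 = (p+p!+1)-1 = p+p!, so i ≠ j-1 fails. So xy^t z = a^{p+p!} b^{p+p!+1} ∉ L.
This contradicts the pumping lemma, so L is not regular.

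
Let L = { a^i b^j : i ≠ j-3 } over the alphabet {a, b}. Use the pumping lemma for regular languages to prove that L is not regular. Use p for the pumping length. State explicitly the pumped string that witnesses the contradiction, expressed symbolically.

a^{p+p!} b^{p+p!+3}

Toward a contradiction, assume L is regular with pumping length p.
Choose w = a^p b^{p+p!+3}. Since p ≠ (p+p!+3)-3 = p+p!, w ∈ L; and |w| ≥ p.
By the pumping lemma, w = xyz with |xy| ≤ p and y is nonempty.
Since the first p symbols of w are all a's and |xy| ≤ p, y lies entirely in the leading a-block: y = a^k for some k with 1 ≤ k ≤ p.
Since 1 ≤ k ≤ p, k divides p!; set t = 1 + p!/k. Then xy^t z has p + (p!/k)·k = p + p! copies of a. Now the a-count is p+p! and (b-count)-3 = (p+p!+3)-3 = p+p!, so i ≠ j-3 fails. So xy^t z = a^{p+p!} b^{p+p!+3} ∉ L.
This contradicts the pumping lemma, so L is not regular.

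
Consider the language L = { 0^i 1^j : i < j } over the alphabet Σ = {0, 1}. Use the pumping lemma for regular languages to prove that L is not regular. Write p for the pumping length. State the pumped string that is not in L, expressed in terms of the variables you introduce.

Toward a contradiction, assume L is regular with pumping length p.
Choose w = 0^p 1^{p+1} ∈ L, with |w| = 2p+1 ≥ p.
The pumping lemma gives a decomposition w = xyz where |xy| ≤ p and |y| > 0.
Since the first p symbols of w are all 0's and |xy| ≤ p, y lies entirely in the leading 0-block: y = 0^k for some k with 1 ≤ k ≤ p.
Consider xy^2z = 0^{p+k} 1^{p+1}. Since k ≥ 1, the 0-count p+k is at least p+1, so i < j fails; thus xy^2z ∉ L.
Contradiction. Therefore L is not regular.

0^{p+k} 1^{p+1}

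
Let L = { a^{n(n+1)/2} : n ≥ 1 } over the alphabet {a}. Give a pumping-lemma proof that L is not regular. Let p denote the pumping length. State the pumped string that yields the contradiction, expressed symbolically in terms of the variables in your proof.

Assume L is regular. Let p be the pumping length given by the pumping lemma.
Take w = a^{p(p+1)/2} ∈ L with |w| = p(p+1)/2 ≥ p.
By the pumping lemma, w = xyz with |xy| ≤ p and |y| > 0.
Then y = a^k for some k with 1 ≤ k ≤ p.
Pump with i = 2: xy^2z = a^{p(p+1)/2+k}. Since 1 ≤ k ≤ p, p(p+1)/2 < p(p+1)/2+k ≤ p(p+1)/2+p < (p+1)(p+2)/2, so p(p+1)/2+k is strictly between consecutive triangular numbers. So xy^2z ∉ L.
This contradicts the pumping lemma, so L is not regular.

a^{p(p+1)/2+k}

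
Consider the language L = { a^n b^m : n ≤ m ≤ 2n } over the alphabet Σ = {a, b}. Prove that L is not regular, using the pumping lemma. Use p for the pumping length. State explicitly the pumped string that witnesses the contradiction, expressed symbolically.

Assume L is regular. Let p be the pumping length given by the pumping lemma.
Take w = a^p b^p ∈ L (since p ≤ p ≤ 2p), with |w| = 2p ≥ p.
Write w = xyz as guaranteed by the lemma, with |xy| ≤ p and |y| > 0.
Since the first p symbols of w are all a's and |xy| ≤ p, y lies entirely in the leading a-block: y = a^k for some k with 1 ≤ k ≤ p.
Pump with i = 2: xy^2z = a^{p+k} b^p. Now n = p+k > p = m, so the condition n ≤ m fails. Thus xy^2z ∉ L.
Contradiction. Therefore L is not regular.

a^{p+k} b^p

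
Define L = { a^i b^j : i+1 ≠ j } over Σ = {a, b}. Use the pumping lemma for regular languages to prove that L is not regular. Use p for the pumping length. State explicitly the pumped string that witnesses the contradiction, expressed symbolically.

a^{p+p!} b^{p+p!+1}

Toward a contradiction, assume L is regular with pumping length p.
Choose w = a^p b^{p+p!+1}. Since p ≠ (p+p!+1)-1 = p+p!, w ∈ L; and |w| ≥ p.
The pumping lemma gives a decomposition w = xyz where |xy| ≤ p and y is nonempty.
Since the first p symbols of w are all a's and |xy| ≤ p, y lies entirely in the leading a-block: y = a^k for some k with 1 ≤ k ≤ p.
Since 1 ≤ k ≤ p, k divides p!; set t = 1 + p!/k. Then xy^t z has p + (p!/k)·k = p + p! copies of a. Now the a-count is p+p! and (b-count)-1 = (p+p!+1)-1 = p+p!, so i+1 ≠ j fails. So xy^t z = a^{p+p!} b^{p+p!+1} ∉ L.
Contradiction. Therefore L is not regular.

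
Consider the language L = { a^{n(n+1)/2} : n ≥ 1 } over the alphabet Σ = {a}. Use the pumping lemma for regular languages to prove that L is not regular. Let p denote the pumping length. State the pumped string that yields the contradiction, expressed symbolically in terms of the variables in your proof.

Toward a contradiction, assume L is regular with pumping length p.
Take w = a^{p(p+1)/2} ∈ L with |w| = p(p+1)/2 ≥ p.
Write w = xyz as guaranteed by the lemma, with |xy| ≤ p and |y| > 0.
Then y = a^k for some k with 1 ≤ k ≤ p.
Pump with i = 2: xy^2z = a^{p(p+1)/2+k}. Since 1 ≤ k ≤ p, p(p+1)/2 < p(p+1)/2+k ≤ p(p+1)/2+p < (p+1)(p+2)/2, so p(p+1)/2+k is strictly between consecutive triangular numbers. So xy^2z ∉ L.
Contradiction. Therefore L is not regular.

a^{p(p+1)/2+k}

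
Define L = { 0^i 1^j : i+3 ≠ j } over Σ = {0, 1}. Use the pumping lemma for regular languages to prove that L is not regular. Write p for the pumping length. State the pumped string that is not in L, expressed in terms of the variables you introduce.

0^{p+p!} 1^{p+p!+3}

Suppose for contradiction that L is regular, and let p be the pumping length.
Choose w = 0^p 1^{p+p!+3}. Since p ≠ (p+p!+3)-3 = p+p!, w ∈ L; and |w| ≥ p.
By the pumping lemma, w = xyz with |xy| ≤ p and y is nonempty.
Because |xy| ≤ p and w begins with p copies of 0, we have y = 0^k with 1 ≤ k ≤ p.
Since 1 ≤ k ≤ p, k divides p!; set t = 1 + p!/k. Then xy^t z has p + (p!/k)·k = p + p! copies of 0. Now the 0-count is p+p! and (1-count)-3 = (p+p!+3)-3 = p+p!, so i+3 ≠ j fails. So xy^t z = 0^{p+p!} 1^{p+p!+3} ∉ L.
This contradicts the pumping lemma, so L is not regular.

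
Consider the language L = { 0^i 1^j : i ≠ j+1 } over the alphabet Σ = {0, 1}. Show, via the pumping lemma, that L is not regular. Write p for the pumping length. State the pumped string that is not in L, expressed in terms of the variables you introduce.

Assume L is regular. Let p be the pumping length given by the pumping lemma.
Choose w = 0^p 1^{p+p!-1}. Since p ≠ (p+p!-1)+1 = p+p!, w ∈ L; and |w| ≥ p.
The pumping lemma gives a decomposition w = xyz where |xy| ≤ p and y is nonempty.
Because |xy| ≤ p and w begins with p copies of 0, we have y = 0^k with 1 ≤ k ≤ p.
Since 1 ≤ k ≤ p, k divides p!; set t = 1 + p!/k. Then xy^t z has p + (p!/k)·k = p + p! copies of 0. Now the 0-count is p+p! and (1-count)+1 = (p+p!-1)+1 = p+p!, so i ≠ j+1 fails. So xy^t z = 0^{p+p!} 1^{p+p!-1} ∉ L.
Contradiction. Therefore L is not regular.

0^{p+p!} 1^{p+p!-1}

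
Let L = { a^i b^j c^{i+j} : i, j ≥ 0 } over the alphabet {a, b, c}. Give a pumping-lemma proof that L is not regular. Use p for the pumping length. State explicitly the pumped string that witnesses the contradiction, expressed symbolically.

a^{p+k} b^p c^{2p}

Toward a contradiction, assume L is regular with pumping length p.
Take w = a^p b^p c^{2p} ∈ L (with i=j=p, i+j=2p), |w| = 4p ≥ p.
Write w = xyz as guaranteed by the lemma, with |xy| ≤ p and y is nonempty.
The first p characters of w are a's, so xy (and hence y) consists only of a's. Write y = a^k, 1 ≤ k ≤ p.
Consider xy^2z = a^{p+k} b^p c^{2p}. Now the a- and b-counts sum to 2p+k, but the c-count is 2p ≠ 2p+k. So xy^2z ∉ L.
Contradiction. Therefore L is not regular.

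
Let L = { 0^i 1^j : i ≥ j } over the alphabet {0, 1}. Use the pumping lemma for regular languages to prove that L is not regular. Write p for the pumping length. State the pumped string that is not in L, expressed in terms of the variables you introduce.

0^{p-k} 1^p

Suppose for contradiction that L is regular, and let p be the pumping length.
Choose w = 0^p 1^p ∈ L, with |w| = 2p ≥ p.
The pumping lemma gives a decomposition w = xyz where |xy| ≤ p and |y| ≥ 1.
Because |xy| ≤ p and w begins with p copies of 0, we have y = 0^k with 1 ≤ k ≤ p.
Consider xy^0z = xz = 0^{p-k} 1^p. Since k ≥ 1, the 0-count p-k is less than p, so i ≥ j fails; thus xz ∉ L.
This contradicts the pumping lemma, so L is not regular.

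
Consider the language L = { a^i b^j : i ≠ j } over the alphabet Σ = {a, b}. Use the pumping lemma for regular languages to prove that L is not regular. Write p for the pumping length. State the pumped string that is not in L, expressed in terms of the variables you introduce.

Assume L is regular; let p be its pumping constant.
Choose w = a^p b^{p+p!}. Since p ≠ p+p!, w ∈ L; and |w| ≥ p.
Write w = xyz as guaranteed by the lemma, with |xy| ≤ p and |y| > 0.
Because |xy| ≤ p and w begins with p copies of a, we have y = a^k with 1 ≤ k ≤ p.
Since 1 ≤ k ≤ p, k divides p!; set t = 1 + p!/k. Then xy^t z has p + (p!/k)·k = p + p! copies of a. Now the a-count equals the b-count, so i ≠ j fails. So xy^t z = a^{p+p!} b^{p+p!} ∉ L.
This is a contradiction; hence L is not regular.

a^{p+p!} b^{p+p!}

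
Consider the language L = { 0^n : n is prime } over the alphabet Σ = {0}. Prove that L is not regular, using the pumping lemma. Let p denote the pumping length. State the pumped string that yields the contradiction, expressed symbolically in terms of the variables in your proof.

Assume L is regular; let p be its pumping constant.
Let q be a prime with q ≥ p+2 (infinitely many primes exist), and take w = 0^q ∈ L with |w| = q ≥ p.
The pumping lemma gives a decomposition w = xyz where |xy| ≤ p and |y| > 0.
Then y = 0^k for some k with 1 ≤ k ≤ p.
Since 1 ≤ k ≤ p, |xz| = q-k. Pump with i = q+1: |xy^{q+1}z| = (q-k)+(q+1)k = q+qk = q(1+k), which is composite (both factors ≥ 2). So xy^{q+1}z = 0^{q(1+k)} ∉ L.
This contradicts the pumping lemma, so L is not regular.

0^{q(1+k)}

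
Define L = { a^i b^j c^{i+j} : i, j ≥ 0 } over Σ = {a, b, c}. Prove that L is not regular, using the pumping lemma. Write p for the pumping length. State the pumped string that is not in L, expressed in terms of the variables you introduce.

Suppose for contradiction that L is regular, and let p be the pumping length.
Take w = a^p b^p c^{2p} ∈ L (with i=j=p, i+j=2p), |w| = 4p ≥ p.
Write w = xyz as guaranteed by the lemma, with |xy| ≤ p and |y| > 0.
The first p characters of w are a's, so xy (and hence y) consists only of a's. Write y = a^k, 1 ≤ k ≤ p.
Consider xy^2z = a^{p+k} b^p c^{2p}. Now the a- and b-counts sum to 2p+k, but the c-count is 2p ≠ 2p+k. So xy^2z ∉ L.
This is a contradiction; hence L is not regular.

a^{p+k} b^p c^{2p}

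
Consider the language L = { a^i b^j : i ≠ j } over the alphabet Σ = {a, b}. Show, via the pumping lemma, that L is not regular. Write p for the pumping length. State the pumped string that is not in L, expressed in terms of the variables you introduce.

Assume L is regular; let p be its pumping constant.
Choose w = a^p b^{p+p!}. Since p ≠ p+p!, w ∈ L; and |w| ≥ p.
Write w = xyz as guaranteed by the lemma, with |xy| ≤ p and y is nonempty.
Since the first p symbols of w are all a's and |xy| ≤ p, y lies entirely in the leading a-block: y = a^k for some k with 1 ≤ k ≤ p.
Since 1 ≤ k ≤ p, k divides p!; set t = 1 + p!/k. Then xy^t z has p + (p!/k)·k = p + p! copies of a. Now the a-count equals the b-count, so i ≠ j fails. So xy^t z = a^{p+p!} b^{p+p!} ∉ L.
This is a contradiction; hence L is not regular.

a^{p+p!} b^{p+p!}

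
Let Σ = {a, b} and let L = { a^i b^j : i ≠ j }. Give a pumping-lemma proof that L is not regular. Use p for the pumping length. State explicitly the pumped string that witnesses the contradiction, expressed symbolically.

Assume L is regular. Let p be the pumping length given by the pumping lemma.
Choose w = a^p b^{p+p!}. Since p ≠ p+p!, w ∈ L; and |w| ≥ p.
By the pumping lemma, w = xyz with |xy| ≤ p and |y| ≥ 1.
Since the first p symbols of w are all a's and |xy| ≤ p, y lies entirely in the leading a-block: y = a^k for some k with 1 ≤ k ≤ p.
Since 1 ≤ k ≤ p, k divides p!; set t = 1 + p!/k. Then xy^t z has p + (p!/k)·k = p + p! copies of a. Now the a-count equals the b-count, so i ≠ j fails. So xy^t z = a^{p+p!} b^{p+p!} ∉ L.
This is a contradiction; hence L is not regular.

a^{p+p!} b^{p+p!}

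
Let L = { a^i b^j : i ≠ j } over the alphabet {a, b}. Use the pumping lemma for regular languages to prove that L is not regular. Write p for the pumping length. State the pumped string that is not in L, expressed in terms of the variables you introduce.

Toward a contradiction, assume L is regular with pumping length p.
Choose w = a^p b^{p+p!}. Since p ≠ p+p!, w ∈ L; and |w| ≥ p.
The pumping lemma gives a decomposition w = xyz where |xy| ≤ p and |y| > 0.
The first p characters of w are a's, so xy (and hence y) consists only of a's. Write y = a^k, 1 ≤ k ≤ p.
Since 1 ≤ k ≤ p, k divides p!; set t = 1 + p!/k. Then xy^t z has p + (p!/k)·k = p + p! copies of a. Now the a-count equals the b-count, so i ≠ j fails. So xy^t z = a^{p+p!} b^{p+p!} ∉ L.
This contradicts the pumping lemma, so L is not regular.

a^{p+p!} b^{p+p!}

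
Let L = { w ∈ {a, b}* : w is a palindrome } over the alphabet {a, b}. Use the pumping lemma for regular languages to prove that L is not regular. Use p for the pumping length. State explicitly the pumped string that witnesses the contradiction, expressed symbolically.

Assume L is regular. Let p be the pumping length given by the pumping lemma.
Take w = a^p b a^p, a palindrome of length 2p+1 ≥ p.
The pumping lemma gives a decomposition w = xyz where |xy| ≤ p and y is nonempty.
The first p characters of w are a's, so xy (and hence y) consists only of a's. Write y = a^k, 1 ≤ k ≤ p.
Pump with i = 2: xy^2z = a^{p+k} b a^p. Its reverse is a^p b a^{p+k}, which differs from xy^2z since k ≥ 1. So xy^2z is not a palindrome and xy^2z ∉ L.
This contradicts the pumping lemma, so L is not regular.

a^{p+k} b a^p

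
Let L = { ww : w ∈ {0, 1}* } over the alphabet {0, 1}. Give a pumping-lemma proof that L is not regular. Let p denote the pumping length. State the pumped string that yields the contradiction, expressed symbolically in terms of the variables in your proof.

Assume L is regular. Let p be the pumping length given by the pumping lemma.
Take w = 0^p 1^p 0^p 1^p = uu where u = 0^p1^p; then w ∈ L and |w| = 4p ≥ p.
The pumping lemma gives a decomposition w = xyz where |xy| ≤ p and |y| ≥ 1.
The first p characters of w are 0's, so xy (and hence y) consists only of 0's. Write y = 0^k, 1 ≤ k ≤ p.
Pump with i = 2: xy^2z = 0^{p+k} 1^p 0^p 1^p, of length 4p+k. Suppose this equals vv. The string starts with 0 and ends with 1, so v does too; thus the boundary between the two copies of v is a 1→0 transition. There is exactly one such transition, at position 2p+k, so |v| = 2p+k and |vv| = 4p+2k ≠ 4p+k since k ≥ 1. So xy^2z ∉ L.
Contradiction. Therefore L is not regular.

0^{p+k} 1^p 0^p 1^p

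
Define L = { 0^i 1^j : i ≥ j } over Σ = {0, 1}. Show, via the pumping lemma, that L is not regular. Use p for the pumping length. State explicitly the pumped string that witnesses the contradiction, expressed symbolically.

Assume L is regular; let p be its pumping constant.
Choose w = 0^p 1^p ∈ L, with |w| = 2p ≥ p.
By the pumping lemma, w = xyz with |xy| ≤ p and |y| > 0.
The first p characters of w are 0's, so xy (and hence y) consists only of 0's. Write y = 0^k, 1 ≤ k ≤ p.
Consider xy^0z = xz = 0^{p-k} 1^p. Since k ≥ 1, the 0-count p-k is less than p, so i ≥ j fails; thus xz ∉ L.
This is a contradiction; hence L is not regular.

0^{p-k} 1^p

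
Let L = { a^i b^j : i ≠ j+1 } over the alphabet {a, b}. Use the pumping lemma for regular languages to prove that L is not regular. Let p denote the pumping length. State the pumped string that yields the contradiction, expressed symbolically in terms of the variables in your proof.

a^{p+p!} b^{p+p!-1}

Assume L is regular; let p be its pumping constant.
Choose w = a^p b^{p+p!-1}. Since p ≠ (p+p!-1)+1 = p+p!, w ∈ L; and |w| ≥ p.
The pumping lemma gives a decomposition w = xyz where |xy| ≤ p and |y| > 0.
The first p characters of w are a's, so xy (and hence y) consists only of a's. Write y = a^k, 1 ≤ k ≤ p.
Since 1 ≤ k ≤ p, k divides p!; set t = 1 + p!/k. Then xy^t z has p + (p!/k)·k = p + p! copies of a. Now the a-count is p+p! and (b-count)+1 = (p+p!-1)+1 = p+p!, so i ≠ j+1 fails. So xy^t z = a^{p+p!} b^{p+p!-1} ∉ L.
This contradicts the pumping lemma, so L is not regular.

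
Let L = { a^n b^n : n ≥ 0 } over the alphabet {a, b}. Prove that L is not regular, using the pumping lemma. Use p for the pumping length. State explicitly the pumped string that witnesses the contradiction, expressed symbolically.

Toward a contradiction, assume L is regular with pumping length p.
Take w = a^p b^p. Then w ∈ L and |w| = 2p ≥ p.
By the pumping lemma, w = xyz with |xy| ≤ p and |y| ≥ 1.
Because |xy| ≤ p and w begins with p copies of a, we have y = a^k with 1 ≤ k ≤ p.
Pump with i = 2: xy^2z = a^{p+k} b^p. For this to lie in L we would need p = p+k, which forces k = 0. But k ≥ 1, so xy^2z ∉ L.
This contradicts the pumping lemma, so L is not regular.

a^{p+k} b^p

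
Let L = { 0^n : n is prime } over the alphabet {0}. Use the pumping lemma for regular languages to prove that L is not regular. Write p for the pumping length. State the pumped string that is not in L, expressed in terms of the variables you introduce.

0^{q(1+k)}

Assume L is regular; let p be its pumping constant.
Let q be a prime with q ≥ p+2 (infinitely many primes exist), and take w = 0^q ∈ L with |w| = q ≥ p.
Write w = xyz as guaranteed by the lemma, with |xy| ≤ p and |y| ≥ 1.
Then y = 0^k for some k with 1 ≤ k ≤ p.
Since 1 ≤ k ≤ p, |xz| = q-k. Pump with i = q+1: |xy^{q+1}z| = (q-k)+(q+1)k = q+qk = q(1+k), which is composite (both factors ≥ 2). So xy^{q+1}z = 0^{q(1+k)} ∉ L.
This is a contradiction; hence L is not regular.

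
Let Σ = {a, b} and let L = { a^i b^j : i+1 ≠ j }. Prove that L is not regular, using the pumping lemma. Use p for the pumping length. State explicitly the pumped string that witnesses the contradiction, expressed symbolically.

Assume L is regular; let p be its pumping constant.
Choose w = a^p b^{p+p!+1}. Since p ≠ (p+p!+1)-1 = p+p!, w ∈ L; and |w| ≥ p.
The pumping lemma gives a decomposition w = xyz where |xy| ≤ p and |y| > 0.
The first p characters of w are a's, so xy (and hence y) consists only of a's. Write y = a^k, 1 ≤ k ≤ p.
Since 1 ≤ k ≤ p, k divides p!; set t = 1 + p!/k. Then xy^t z has p + (p!/k)·k = p + p! copies of a. Now the a-count is p+p! and (b-count)-1 = (p+p!+1)-1 = p+p!, so i+1 ≠ j fails. So xy^t z = a^{p+p!} b^{p+p!+1} ∉ L.
Contradiction. Therefore L is not regular.

a^{p+p!} b^{p+p!+1}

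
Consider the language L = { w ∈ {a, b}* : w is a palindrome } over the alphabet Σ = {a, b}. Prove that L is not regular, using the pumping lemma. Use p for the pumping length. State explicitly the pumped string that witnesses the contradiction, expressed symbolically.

a^{p+k} b a^p

Toward a contradiction, assume L is regular with pumping length p.
Take w = a^p b a^p, a palindrome of length 2p+1 ≥ p.
By the pumping lemma, w = xyz with |xy| ≤ p and |y| ≥ 1.
Because |xy| ≤ p and w begins with p copies of a, we have y = a^k with 1 ≤ k ≤ p.
Pump with i = 2: xy^2z = a^{p+k} b a^p. Its reverse is a^p b a^{p+k}, which differs from xy^2z since k ≥ 1. So xy^2z is not a palindrome and xy^2z ∉ L.
This is a contradiction; hence L is not regular.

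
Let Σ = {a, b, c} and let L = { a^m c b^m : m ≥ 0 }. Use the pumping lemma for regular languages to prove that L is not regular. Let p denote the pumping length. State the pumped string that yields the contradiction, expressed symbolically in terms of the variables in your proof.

Assume L is regular. Let p be the pumping length given by the pumping lemma.
Take w = a^p c b^p ∈ L with |w| = 2p+1 ≥ p.
By the pumping lemma, w = xyz with |xy| ≤ p and |y| ≥ 1.
Because |xy| ≤ p and w begins with p copies of a, we have y = a^k with 1 ≤ k ≤ p.
Pump with i = 2: xy^2z = a^{p+k} c b^p, which would require p+k = p. But k ≥ 1, so xy^2z ∉ L.
This is a contradiction; hence L is not regular.

a^{p+k} c b^p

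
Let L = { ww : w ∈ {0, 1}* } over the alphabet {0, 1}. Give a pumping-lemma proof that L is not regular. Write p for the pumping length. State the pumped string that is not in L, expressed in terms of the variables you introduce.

Suppose for contradiction that L is regular, and let p be the pumping length.
Take w = 0^p 1^p 0^p 1^p = uu where u = 0^p1^p; then w ∈ L and |w| = 4p ≥ p.
Write w = xyz as guaranteed by the lemma, with |xy| ≤ p and |y| ≥ 1.
The first p characters of w are 0's, so xy (and hence y) consists only of 0's. Write y = 0^k, 1 ≤ k ≤ p.
Pump with i = 2: xy^2z = 0^{p+k} 1^p 0^p 1^p, of length 4p+k. Suppose this equals vv. The string starts with 0 and ends with 1, so v does too; thus the boundary between the two copies of v is a 1→0 transition. There is exactly one such transition, at position 2p+k, so |v| = 2p+k and |vv| = 4p+2k ≠ 4p+k since k ≥ 1. So xy^2z ∉ L.
Contradiction. Therefore L is not regular.

0^{p+k} 1^p 0^p 1^p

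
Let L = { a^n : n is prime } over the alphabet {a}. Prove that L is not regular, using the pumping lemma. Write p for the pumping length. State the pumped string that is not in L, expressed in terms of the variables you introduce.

a^{q(1+k)}

Assume L is regular; let p be its pumping constant.
Let q be a prime with q ≥ p+2 (infinitely many primes exist), and take w = a^q ∈ L with |w| = q ≥ p.
By the pumping lemma, w = xyz with |xy| ≤ p and |y| ≥ 1.
Then y = a^k for some k with 1 ≤ k ≤ p.
Since 1 ≤ k ≤ p, |xz| = q-k. Pump with i = q+1: |xy^{q+1}z| = (q-k)+(q+1)k = q+qk = q(1+k), which is composite (both factors ≥ 2). So xy^{q+1}z = a^{q(1+k)} ∉ L.
This contradicts the pumping lemma, so L is not regular.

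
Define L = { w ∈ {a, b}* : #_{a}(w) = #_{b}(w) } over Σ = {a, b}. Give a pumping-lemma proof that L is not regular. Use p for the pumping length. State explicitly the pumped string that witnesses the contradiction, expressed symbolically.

Assume L is regular. Let p be the pumping length given by the pumping lemma.
Choose w = a^p b^p ∈ L with |w| = 2p ≥ p.
Write w = xyz as guaranteed by the lemma, with |xy| ≤ p and |y| > 0.
Because |xy| ≤ p and w begins with p copies of a, we have y = a^k with 1 ≤ k ≤ p.
Pump with i = 2: xy^2z = a^{p+k} b^p has p+k occurrences of a but only p of b. Since k ≥ 1 the counts differ, so xy^2z ∉ L.
This is a contradiction; hence L is not regular.

a^{p+k} b^p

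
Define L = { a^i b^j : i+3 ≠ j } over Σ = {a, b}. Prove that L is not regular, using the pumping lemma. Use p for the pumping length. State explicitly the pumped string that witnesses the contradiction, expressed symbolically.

a^{p+p!} b^{p+p!+3}

Toward a contradiction, assume L is regular with pumping length p.
Choose w = a^p b^{p+p!+3}. Since p ≠ (p+p!+3)-3 = p+p!, w ∈ L; and |w| ≥ p.
The pumping lemma gives a decomposition w = xyz where |xy| ≤ p and |y| > 0.
The first p characters of w are a's, so xy (and hence y) consists only of a's. Write y = a^k, 1 ≤ k ≤ p.
Since 1 ≤ k ≤ p, k divides p!; set t = 1 + p!/k. Then xy^t z has p + (p!/k)·k = p + p! copies of a. Now the a-count is p+p! and (b-count)-3 = (p+p!+3)-3 = p+p!, so i+3 ≠ j fails. So xy^t z = a^{p+p!} b^{p+p!+3} ∉ L.
This contradicts the pumping lemma, so L is not regular.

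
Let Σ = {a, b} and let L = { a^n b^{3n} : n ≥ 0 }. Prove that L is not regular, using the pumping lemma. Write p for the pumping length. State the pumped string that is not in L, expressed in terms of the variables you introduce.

Assume L is regular; let p be its pumping constant.
Choose w = a^p b^{3p}, which is in L with |w| = 4p ≥ p.
By the pumping lemma, w = xyz with |xy| ≤ p and y is nonempty.
Because |xy| ≤ p and w begins with p copies of a, we have y = a^k with 1 ≤ k ≤ p.
Pump with i = 2: xy^2z = a^{p+k} b^{3p}. For this to lie in L we would need 3p = 3(p+k), which forces k = 0. But k ≥ 1, so xy^2z ∉ L.
This contradicts the pumping lemma, so L is not regular.

a^{p+k} b^{3p}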